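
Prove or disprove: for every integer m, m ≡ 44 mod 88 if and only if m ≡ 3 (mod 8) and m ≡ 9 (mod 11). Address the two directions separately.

(⟹) This fails: m = 44 gives 44 ≡ 44 (mod 88) but 44 ≡ 4 (mod 8), so the conjunction on the right does not hold.

(⟸) This fails: m = 75 satisfies both congruences on the right (75 ≡ 3 mod 8 and 75 ≡ 9 mod 11) yet 75 ≡ 75 (mod 88), not 44.

Neither implication holds.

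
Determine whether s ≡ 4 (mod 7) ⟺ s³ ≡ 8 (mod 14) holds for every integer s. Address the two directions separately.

(→) This fails: take s = 11. Then 11 ≡ 4 (mod 7), but 11³ = 1331 ≡ 1 (mod 14), not 8.

(←) This fails: take s = 2. Then 2³ = 8 ≡ 8 (mod 14), yet 2 ≡ 2 (mod 7), not 4.

Neither direction holds.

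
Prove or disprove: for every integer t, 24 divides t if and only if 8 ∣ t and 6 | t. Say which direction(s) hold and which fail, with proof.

Equivalent; both directions hold.

(→) If 24 ∣ t, write t = 24q. Since 24 = 3·8, t = 8·(3q), so 8 ∣ t; and since 24 = 4·6, t = 6·(4q), so 6 ∣ t.

(←) Suppose 8 ∣ t and 6 ∣ t. Any common multiple of 8 and 6 is a multiple of their lcm; here lcm(8, 6) = 8·6/gcd(8, 6) = 48/2 = 24, so 24 ∣ t.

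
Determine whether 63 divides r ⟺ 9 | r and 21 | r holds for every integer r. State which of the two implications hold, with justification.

(⇒) If 63 ∣ r, write r = 63q. Since 63 = 7·9, r = 9·(7q), so 9 ∣ r; and since 63 = 3·21, r = 21·(3q), so 21 ∣ r.

(⇐) Suppose 9 ∣ r and 21 ∣ r. Any common multiple of 9 and 21 is a multiple of their lcm; here lcm(9, 21) = 9·21/gcd(9, 21) = 189/3 = 63, so 63 ∣ r.

The biconditional holds.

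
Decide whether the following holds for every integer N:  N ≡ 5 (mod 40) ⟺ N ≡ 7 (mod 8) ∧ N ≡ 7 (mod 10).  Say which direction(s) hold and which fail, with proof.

Neither implication holds.

(⟹) This fails: N = 5 gives 5 ≡ 5 (mod 40) but 5 ≡ 5 (mod 8), so the conjunction on the right does not hold.

(⟸) This fails: N = 7 satisfies both congruences on the right (7 ≡ 7 mod 8 and 7 ≡ 7 mod 10) yet 7 ≡ 7 (mod 40), not 5.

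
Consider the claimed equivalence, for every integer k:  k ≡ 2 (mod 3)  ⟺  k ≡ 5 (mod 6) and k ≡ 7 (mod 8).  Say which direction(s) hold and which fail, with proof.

Forward direction. This fails: k = 2 gives 2 ≡ 2 (mod 3) but 2 ≡ 2 (mod 6), so the conjunction on the right does not hold.

Converse. If k ≡ 5 (mod 6) and k ≡ 7 (mod 8), then by the Chinese remainder theorem k ≡ 23 (mod 24). Since 23 ≡ 2 (mod 3) and 3 ∣ 24, we get k ≡ 2 (mod 3).

Only the converse holds.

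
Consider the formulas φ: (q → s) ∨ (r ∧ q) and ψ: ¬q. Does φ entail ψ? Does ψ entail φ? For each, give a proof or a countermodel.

[⇒] This fails. Under q = T, s = T, r = F, the left side is true but the right side is false.

[⇐] Assume the antecedent. If q is true, the antecedent cannot hold. If q is false, (q → s) ∨ (r ∧ q) reduces to true regardless of the other variables. Either way (q → s) ∨ (r ∧ q) holds.

(⇒) fails; (⇐) holds.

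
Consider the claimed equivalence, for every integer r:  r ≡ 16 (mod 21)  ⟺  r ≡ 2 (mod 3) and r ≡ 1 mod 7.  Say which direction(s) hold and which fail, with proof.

[⇒] This fails: r = 16 gives 16 ≡ 16 (mod 21) but 16 ≡ 1 (mod 3), so the conjunction on the right does not hold.

[⇐] This fails: r = 8 satisfies both congruences on the right (8 ≡ 2 mod 3 and 8 ≡ 1 mod 7) yet 8 ≡ 8 (mod 21), not 16.

Neither implication holds.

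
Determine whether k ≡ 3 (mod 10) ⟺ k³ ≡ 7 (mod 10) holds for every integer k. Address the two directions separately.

The biconditional holds.

(⇒) Suppose k ≡ 3 (mod 10). Write k = 10j + 3. Then (10j + 3)³ = 1000j³ + 900j² + 270j + 27 = 10(100j³ + 90j² + 27j + 2) + 7, so k³ ≡ 7 (mod 10).

(⇐) Conversely, suppose k³ ≡ 7 (mod 10). The only residue r in {0, …, 9} with r³ ≡ 7 (mod 10) is r = 3, so k ≡ 3 (mod 10).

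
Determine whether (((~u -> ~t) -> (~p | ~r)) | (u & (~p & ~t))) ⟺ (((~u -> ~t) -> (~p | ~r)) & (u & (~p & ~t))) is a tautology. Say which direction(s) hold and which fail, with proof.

Not equivalent: only (⇐) holds.

(⟹) This fails. Under p = F, t = F, r = F, u = F, the left side is true but the right side is false.

(⟸) Assume the antecedent. If p is true, the antecedent cannot hold. If p is false, the consequent reduces to true regardless of the other variables. Either way the consequent holds.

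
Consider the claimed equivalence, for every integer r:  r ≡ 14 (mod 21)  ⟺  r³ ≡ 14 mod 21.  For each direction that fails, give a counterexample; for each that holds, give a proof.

Both directions hold; the statement is true.

(⟹) Suppose r ≡ 14 (mod 21). Write r = 21j + 14. Then (21j + 14)³ = 9261j³ + 18522j² + 12348j + 2744 = 21(441j³ + 882j² + 588j + 130) + 14, so r³ ≡ 14 (mod 21).

(⟸) Conversely, suppose r³ ≡ 14 (mod 21). The only residue r in {0, …, 20} with r³ ≡ 14 (mod 21) is r = 14, so r ≡ 14 (mod 21).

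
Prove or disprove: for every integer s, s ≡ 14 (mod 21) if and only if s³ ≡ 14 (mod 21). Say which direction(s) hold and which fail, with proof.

Both directions hold; the statement is true.

(⟹) Suppose s ≡ 14 (mod 21). Write s = 21j + 14. Then (21j + 14)³ = 9261j³ + 18522j² + 12348j + 2744 = 21(441j³ + 882j² + 588j + 130) + 14, so s³ ≡ 14 (mod 21).

(⟸) Conversely, suppose s³ ≡ 14 (mod 21). The only residue r in {0, …, 20} with r³ ≡ 14 (mod 21) is r = 14, so s ≡ 14 (mod 21).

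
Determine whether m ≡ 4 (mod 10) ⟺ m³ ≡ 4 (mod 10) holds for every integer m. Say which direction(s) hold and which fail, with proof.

(→) Suppose m ≡ 4 (mod 10). Write m = 10j + 4. Then (10j + 4)³ = 1000j³ + 1200j² + 480j + 64 = 10(100j³ + 120j² + 48j + 6) + 4, so m³ ≡ 4 (mod 10).

(←) Conversely, suppose m³ ≡ 4 (mod 10). The only residue r in {0, …, 9} with r³ ≡ 4 (mod 10) is r = 4, so m ≡ 4 (mod 10).

Equivalent; both directions hold.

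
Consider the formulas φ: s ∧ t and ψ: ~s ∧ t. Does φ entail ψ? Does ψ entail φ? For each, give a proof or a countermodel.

Neither direction holds.

[⇒] This fails. Under s = T, t = T, the left side is true but the right side is false.

[⇐] This fails. Under s = F, t = T, the left side is false but the right side is true.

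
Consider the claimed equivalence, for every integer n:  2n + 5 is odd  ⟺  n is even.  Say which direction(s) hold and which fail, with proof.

(→) This fails: take n = 7. Then 2n + 5 = 19, which is odd, yet n = 7 is odd, not even.

(←) Suppose n is even. Since 2 is even, 2n is even for every n, so 2n + 5 has the same parity as 5, which is odd. Hence 2n + 5 is odd.

Only the reverse direction holds.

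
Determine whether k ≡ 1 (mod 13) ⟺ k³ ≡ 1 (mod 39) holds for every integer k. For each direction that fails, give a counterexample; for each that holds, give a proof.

Neither implication holds.

(⟹) This fails: take k = 14. Then 14 ≡ 1 (mod 13), but 14³ = 2744 ≡ 14 (mod 39), not 1.

(⟸) This fails: take k = 16. Then 16³ = 4096 ≡ 1 (mod 39), yet 16 ≡ 3 (mod 13), not 1.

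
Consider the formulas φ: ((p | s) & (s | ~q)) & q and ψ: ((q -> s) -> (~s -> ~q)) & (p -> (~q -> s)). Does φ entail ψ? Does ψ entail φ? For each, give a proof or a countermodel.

Only the forward direction holds.

(→) Assume the antecedent. If q is true, the consequent reduces to true regardless of the other variables. If q is false, the antecedent cannot hold. Either way the consequent holds.

(←) This fails. Under q = F, s = F, p = F, the left side is false but the right side is true.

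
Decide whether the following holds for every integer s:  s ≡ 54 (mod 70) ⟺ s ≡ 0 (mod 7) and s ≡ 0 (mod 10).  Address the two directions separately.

(⟹) This fails: s = 54 gives 54 ≡ 54 (mod 70) but 54 ≡ 5 (mod 7), so the conjunction on the right does not hold.

(⟸) This fails: s = 0 satisfies both congruences on the right (0 ≡ 0 mod 7 and 0 ≡ 0 mod 10) yet 0 ≡ 0 (mod 70), not 54.

(⇒) fails and (⇐) fails.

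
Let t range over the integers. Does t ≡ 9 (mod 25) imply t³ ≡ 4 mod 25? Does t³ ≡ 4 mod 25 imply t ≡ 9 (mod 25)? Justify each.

Both directions hold.

(→) Suppose t ≡ 9 (mod 25). Write t = 25j + 9. Then (25j + 9)³ = 15625j³ + 16875j² + 6075j + 729 = 25(625j³ + 675j² + 243j + 29) + 4, so t³ ≡ 4 (mod 25).

(←) Conversely, suppose t³ ≡ 4 (mod 25). The only residue r in {0, …, 24} with r³ ≡ 4 (mod 25) is r = 9, so t ≡ 9 (mod 25).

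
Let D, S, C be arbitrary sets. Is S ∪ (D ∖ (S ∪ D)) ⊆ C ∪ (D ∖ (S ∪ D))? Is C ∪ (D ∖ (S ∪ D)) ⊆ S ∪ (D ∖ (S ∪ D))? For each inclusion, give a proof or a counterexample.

Forward inclusion. This inclusion fails. Take D = ∅, S = {1}, C = ∅; then 1 ∈ S ∪ (D ∖ (S ∪ D)) but 1 ∉ C ∪ (D ∖ (S ∪ D)).

Reverse inclusion. This inclusion fails. Take D = ∅, S = ∅, C = {1}; then 1 ∈ C ∪ (D ∖ (S ∪ D)) but 1 ∉ S ∪ (D ∖ (S ∪ D)).

(⊆) fails and (⊇) fails.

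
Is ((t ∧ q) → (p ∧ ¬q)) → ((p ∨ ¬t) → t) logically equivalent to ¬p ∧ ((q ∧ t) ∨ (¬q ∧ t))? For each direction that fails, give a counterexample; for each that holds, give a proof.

Only the converse holds.

(⟹) This fails. Under p = T, t = T, q = F, the left side is true but the right side is false.

(⟸) Assume the antecedent. If p is true, the antecedent cannot hold. If p is false, the antecedent forces (p = F, t = T, q = F) or (p = F, t = T, q = T), and the consequent holds there. Either way the consequent holds.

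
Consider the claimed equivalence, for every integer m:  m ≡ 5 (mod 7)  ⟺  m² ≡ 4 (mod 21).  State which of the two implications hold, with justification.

Both directions fail.

(⇒) This fails: take m = 12. Then 12 ≡ 5 (mod 7), but 12² = 144 ≡ 18 (mod 21), not 4.

(⇐) This fails: take m = 2. Then 2² = 4 ≡ 4 (mod 21), yet 2 ≡ 2 (mod 7), not 5.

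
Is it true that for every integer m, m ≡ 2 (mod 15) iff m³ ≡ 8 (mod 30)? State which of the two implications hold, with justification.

Converse. The residues r modulo 30 with r³ ≡ 8 (mod 30) are exactly {2}, and each is ≡ 2 (mod 15).

Forward direction. This fails: take m = 17. Then 17 ≡ 2 (mod 15), but 17³ = 4913 ≡ 23 (mod 30), not 8.

The forward direction fails; the converse holds.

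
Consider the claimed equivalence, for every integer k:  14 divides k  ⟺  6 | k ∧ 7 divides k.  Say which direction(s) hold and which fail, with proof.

Not equivalent: only (⇐) holds.

Forward direction. This fails: take k = 14. Certainly 14 ∣ 14, but 6 ∤ 14.

Converse. Suppose 6 ∣ k and 7 ∣ k. Any common multiple of 6 and 7 is a multiple of their lcm; here gcd(6, 7) = 1, so lcm(6, 7) = 6·7 = 42, so 42 ∣ k. Since 14 ∣ 42, it follows that 14 ∣ k.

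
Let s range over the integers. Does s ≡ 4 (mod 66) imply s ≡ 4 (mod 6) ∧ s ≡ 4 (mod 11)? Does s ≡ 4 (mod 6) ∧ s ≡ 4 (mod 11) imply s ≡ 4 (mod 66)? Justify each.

Both implications hold.

Forward direction. Suppose s ≡ 4 (mod 66); write s = 66j + 4. Since 6 ∣ 66, reducing mod 6 gives s ≡ 4 (mod 6); since 11 ∣ 66, reducing mod 11 gives s ≡ 4 (mod 11).

Converse. If s ≡ 4 (mod 6) and s ≡ 4 (mod 11), then by the Chinese remainder theorem s ≡ 4 (mod 66). This is exactly s ≡ 4 (mod 66).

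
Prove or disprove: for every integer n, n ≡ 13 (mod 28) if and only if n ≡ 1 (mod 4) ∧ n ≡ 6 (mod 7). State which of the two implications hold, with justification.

[⇒] Suppose n ≡ 13 (mod 28); write n = 28j + 13. Since 4 ∣ 28, reducing mod 4 gives n ≡ 13 ≡ 1 (mod 4); since 7 ∣ 28, reducing mod 7 gives n ≡ 13 ≡ 6 (mod 7).

[⇐] Conversely, if n ≡ 1 (mod 4) and n ≡ 6 (mod 7), then by the Chinese remainder theorem n ≡ 13 (mod 28). This is exactly n ≡ 13 (mod 28).

Both directions hold.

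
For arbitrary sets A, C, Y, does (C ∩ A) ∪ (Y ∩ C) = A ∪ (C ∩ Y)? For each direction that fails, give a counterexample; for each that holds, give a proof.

(⊆) holds; (⊇) fails.

(⟹) Let x ∈ (C ∩ A) ∪ (Y ∩ C). Then either x ∈ A ∩ C and x ∉ Y; or x ∈ C ∩ Y and x ∉ A; or x ∈ A ∩ C ∩ Y. In each case x ∈ A ∪ (C ∩ Y), so (C ∩ A) ∪ (Y ∩ C) ⊆ A ∪ (C ∩ Y).

(⟸) This inclusion fails. Take A = {1}, C = ∅, Y = ∅; then 1 ∈ A ∪ (C ∩ Y) but 1 ∉ (C ∩ A) ∪ (Y ∩ C).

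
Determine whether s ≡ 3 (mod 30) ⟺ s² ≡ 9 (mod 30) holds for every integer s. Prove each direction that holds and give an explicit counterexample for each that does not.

(⟹) Suppose s ≡ 3 (mod 30). Write s = 30j + 3. Then (30j + 3)² = 900j² + 180j + 9 = 30(30j² + 6j) + 9, so s² ≡ 9 (mod 30).

(⟸) This fails: take s = 27. Then 27² = 729 ≡ 9 (mod 30), yet 27 ≡ 27 (mod 30), not 3.

Not equivalent: only (⇒) holds.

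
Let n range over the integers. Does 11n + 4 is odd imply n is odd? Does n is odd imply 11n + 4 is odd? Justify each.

(←) Suppose n is odd; write n = 2j + 1. Then 11n + 4 = 11·(2j + 1) + 4 = 2·11j + 15, which is odd.

(→) Suppose 11n + 4 is odd. Since 11 is odd, 11n and n have the same parity, so 11n + 4 ≡ n + 4 (mod 2). As 4 is even, 11n + 4 is odd exactly when n is odd. Thus n is odd.

The biconditional holds.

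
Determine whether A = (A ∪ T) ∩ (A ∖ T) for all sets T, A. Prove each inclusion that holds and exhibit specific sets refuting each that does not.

Only the reverse inclusion holds.

Forward inclusion. This inclusion fails. Take T = {1}, A = {1}; then 1 ∈ A but 1 ∉ (A ∪ T) ∩ (A ∖ T).

Reverse inclusion. Let x ∈ (A ∪ T) ∩ (A ∖ T). Then x ∈ A and x ∉ T, from which x ∈ A.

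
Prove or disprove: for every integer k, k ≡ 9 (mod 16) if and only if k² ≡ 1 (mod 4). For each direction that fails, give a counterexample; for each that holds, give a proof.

(⇒) holds; (⇐) fails.

(←) This fails: take k = 1. Then 1² = 1 ≡ 1 (mod 4), yet 1 ≡ 1 (mod 16), not 9.

(→) Suppose k ≡ 9 (mod 16). Then k² ≡ 9² = 81 (mod 16), and since 4 ∣ 16, also k² ≡ 1 (mod 4).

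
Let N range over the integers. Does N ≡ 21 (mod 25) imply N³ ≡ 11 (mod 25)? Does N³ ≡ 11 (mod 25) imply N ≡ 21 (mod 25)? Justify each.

The biconditional holds.

(←) Suppose N³ ≡ 11 (mod 25). The only residue r in {0, …, 24} with r³ ≡ 11 (mod 25) is r = 21, so N ≡ 21 (mod 25).

(→) Suppose N ≡ 21 (mod 25). Write N = 25j + 21. Then (25j + 21)³ = 15625j³ + 39375j² + 33075j + 9261 = 25(625j³ + 1575j² + 1323j + 370) + 11, so N³ ≡ 11 (mod 25).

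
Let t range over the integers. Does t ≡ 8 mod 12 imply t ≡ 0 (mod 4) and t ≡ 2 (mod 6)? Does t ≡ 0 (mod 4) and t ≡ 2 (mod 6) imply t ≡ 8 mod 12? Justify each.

[⇐] If t ≡ 0 (mod 4) and t ≡ 2 (mod 6), then by the Chinese remainder theorem t ≡ 8 (mod 12). This is exactly t ≡ 8 (mod 12).

[⇒] Suppose t ≡ 8 (mod 12); write t = 12j + 8. Since 4 ∣ 12, reducing mod 4 gives t ≡ 8 ≡ 0 (mod 4); since 6 ∣ 12, reducing mod 6 gives t ≡ 8 ≡ 2 (mod 6).

Both directions hold; the statement is true.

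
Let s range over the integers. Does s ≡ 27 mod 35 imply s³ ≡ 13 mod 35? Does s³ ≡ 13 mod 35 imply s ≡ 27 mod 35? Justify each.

(⟹) Suppose s ≡ 27 mod 35. Write s = 35j + 27. Then (35j + 27)³ = 42875j³ + 99225j² + 76545j + 19683 = 35(1225j³ + 2835j² + 2187j + 562) + 13, so s³ ≡ 13 (mod 35).

(⟸) This fails: take s = 12. Then 12³ = 1728 ≡ 13 (mod 35), yet 12 ≡ 12 (mod 35), not 27.

Only the forward implication holds.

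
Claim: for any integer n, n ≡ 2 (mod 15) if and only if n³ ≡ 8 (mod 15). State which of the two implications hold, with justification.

(⟹) Suppose n ≡ 2 (mod 15). Write n = 15j + 2. Then (15j + 2)³ = 3375j³ + 1350j² + 180j + 8 = 15(225j³ + 90j² + 12j) + 8, so n³ ≡ 8 (mod 15).

(⟸) Conversely, suppose n³ ≡ 8 (mod 15). The only residue r in {0, …, 14} with r³ ≡ 8 (mod 15) is r = 2, so n ≡ 2 (mod 15).

Equivalent; both directions hold.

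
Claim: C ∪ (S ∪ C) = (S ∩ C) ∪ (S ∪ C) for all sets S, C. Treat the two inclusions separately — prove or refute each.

(⊆) Let x ∈ C ∪ (S ∪ C). Then either x ∈ S and x ∉ C; or x ∈ C and x ∉ S; or x ∈ S ∩ C. In each case x ∈ (S ∩ C) ∪ (S ∪ C), so C ∪ (S ∪ C) ⊆ (S ∩ C) ∪ (S ∪ C).

(⊇) Let x ∈ (S ∩ C) ∪ (S ∪ C). Then either x ∈ S and x ∉ C; or x ∈ C and x ∉ S; or x ∈ S ∩ C. In each case x ∈ C ∪ (S ∪ C), so (S ∩ C) ∪ (S ∪ C) ⊆ C ∪ (S ∪ C).

The two sets are equal.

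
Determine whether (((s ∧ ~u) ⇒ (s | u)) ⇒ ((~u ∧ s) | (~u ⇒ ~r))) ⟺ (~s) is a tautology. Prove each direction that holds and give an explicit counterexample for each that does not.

Neither direction holds.

(⟹) This fails. Under r = F, u = F, s = T, the left side is true but the right side is false.

(⟸) This fails. Under r = T, u = F, s = F, the left side is false but the right side is true.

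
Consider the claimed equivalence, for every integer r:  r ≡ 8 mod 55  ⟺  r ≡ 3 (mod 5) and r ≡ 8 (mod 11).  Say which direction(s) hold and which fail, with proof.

Both directions hold.

(→) Suppose r ≡ 8 (mod 55); write r = 55j + 8. Since 5 ∣ 55, reducing mod 5 gives r ≡ 8 ≡ 3 (mod 5); since 11 ∣ 55, reducing mod 11 gives r ≡ 8 (mod 11).

(←) Conversely, if r ≡ 3 (mod 5) and r ≡ 8 (mod 11), then by the Chinese remainder theorem r ≡ 8 (mod 55). This is exactly r ≡ 8 (mod 55).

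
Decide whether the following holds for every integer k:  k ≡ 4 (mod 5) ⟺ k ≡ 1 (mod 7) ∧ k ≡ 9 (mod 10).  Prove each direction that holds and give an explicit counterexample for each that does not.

Only the converse holds.

[⇒] This fails: k = 64 gives 64 ≡ 4 (mod 5) but 64 ≡ 4 (mod 10), so the conjunction on the right does not hold.

[⇐] Conversely, if k ≡ 1 (mod 7) and k ≡ 9 (mod 10), then by the Chinese remainder theorem k ≡ 29 (mod 70). Since 29 ≡ 4 (mod 5) and 5 ∣ 70, we get k ≡ 4 (mod 5).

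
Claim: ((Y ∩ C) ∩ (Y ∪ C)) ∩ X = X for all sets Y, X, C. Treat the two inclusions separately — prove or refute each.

(⊆) holds; (⊇) fails.

Forward inclusion. Let x ∈ ((Y ∩ C) ∩ (Y ∪ C)) ∩ X. Then x ∈ Y ∩ X ∩ C, from which x ∈ X.

Reverse inclusion. This inclusion fails. Take Y = ∅, X = {1}, C = ∅; then 1 ∈ X but 1 ∉ ((Y ∩ C) ∩ (Y ∪ C)) ∩ X.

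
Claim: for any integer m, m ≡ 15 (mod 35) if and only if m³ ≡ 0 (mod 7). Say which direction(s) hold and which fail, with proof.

Neither implication holds.

(⇒) This fails: take m = 15. Then 15 ≡ 15 (mod 35), but 15³ = 3375 ≡ 1 (mod 7), not 0.

(⇐) This fails: take m = 0. Then 0³ = 0 ≡ 0 (mod 7), yet 0 ≡ 0 (mod 35), not 15.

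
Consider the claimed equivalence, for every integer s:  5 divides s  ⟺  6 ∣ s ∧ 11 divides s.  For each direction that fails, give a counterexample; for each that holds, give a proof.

Neither implication holds.

[⇒] This fails: take s = 5. Certainly 5 ∣ 5, but 6 ∤ 5.

[⇐] This fails: take s = 66. Both 6 ∣ 66 and 11 ∣ 66, yet 66 is not a multiple of 5 (since 66 = 13·5 + 1), so 5 ∤ 66.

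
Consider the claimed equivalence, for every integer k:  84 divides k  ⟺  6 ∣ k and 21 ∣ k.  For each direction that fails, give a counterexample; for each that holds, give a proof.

Not equivalent: only (⇒) holds.

[⇒] If 84 ∣ k, write k = 84q. Since 84 = 14·6, k = 6·(14q), so 6 ∣ k; and since 84 = 4·21, k = 21·(4q), so 21 ∣ k.

[⇐] This fails: take k = 42. Both 6 ∣ 42 and 21 ∣ 42, yet 42 is not a multiple of 84 (since 42 = 0·84 + 42), so 84 ∤ 42.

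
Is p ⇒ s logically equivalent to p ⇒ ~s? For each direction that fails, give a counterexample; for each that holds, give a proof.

Neither direction holds.

(⇒) This fails. Under p = T, s = T, the left side is true but the right side is false.

(⇐) This fails. Under p = T, s = F, the left side is false but the right side is true.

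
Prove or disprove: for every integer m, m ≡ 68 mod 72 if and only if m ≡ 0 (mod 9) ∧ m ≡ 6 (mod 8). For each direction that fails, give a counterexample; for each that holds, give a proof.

Forward direction. This fails: m = 68 gives 68 ≡ 68 (mod 72) but 68 ≡ 5 (mod 9), so the conjunction on the right does not hold.

Converse. This fails: m = 54 satisfies both congruences on the right (54 ≡ 0 mod 9 and 54 ≡ 6 mod 8) yet 54 ≡ 54 (mod 72), not 68.

Both directions fail.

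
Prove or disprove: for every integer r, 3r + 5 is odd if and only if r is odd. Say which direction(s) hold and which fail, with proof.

Neither implication holds.

(⇒) This fails: r = 6 gives 3r + 5 = 23, which is odd, but 6 is even, not odd.

(⇐) This also fails: r = 3 is odd, but 3r + 5 = 14 is even, not odd.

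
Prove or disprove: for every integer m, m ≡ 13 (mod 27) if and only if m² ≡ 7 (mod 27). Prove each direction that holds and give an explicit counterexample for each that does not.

(⟹) Suppose m ≡ 13 (mod 27). Write m = 27j + 13. Then (27j + 13)² = 729j² + 702j + 169 = 27(27j² + 26j + 6) + 7, so m² ≡ 7 (mod 27).

(⟸) This fails: take m = 14. Then 14² = 196 ≡ 7 (mod 27), yet 14 ≡ 14 (mod 27), not 13.

(⇒) holds; (⇐) fails.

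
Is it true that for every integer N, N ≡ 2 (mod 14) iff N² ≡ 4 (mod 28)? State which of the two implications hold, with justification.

Forward direction. Suppose N ≡ 2 (mod 14). Working modulo 28, N ∈ {2, 16}; for each such r, r² ≡ 4 (mod 28).

Converse. This fails: take N = 12. Then 12² = 144 ≡ 4 (mod 28), yet 12 ≡ 12 (mod 14), not 2.

(⇒) holds; (⇐) fails.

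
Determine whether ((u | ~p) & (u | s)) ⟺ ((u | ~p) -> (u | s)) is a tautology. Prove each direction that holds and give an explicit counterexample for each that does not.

Only the forward implication holds.

Forward direction. Assume the antecedent. If u is true, (u | ~p) -> (u | s) reduces to true regardless of the other variables. If u is false, the antecedent forces (u = F, p = F, s = T), and (u | ~p) -> (u | s) holds there. Either way (u | ~p) -> (u | s) holds.

Converse. This fails. Under u = F, p = T, s = F, the left side is false but the right side is true.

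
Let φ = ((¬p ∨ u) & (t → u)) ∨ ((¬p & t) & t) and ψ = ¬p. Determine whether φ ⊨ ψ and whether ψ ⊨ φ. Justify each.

Not equivalent: only (⇐) holds.

(→) This fails. Under t = F, u = T, p = T, the left side is true but the right side is false.

(←) Assume the antecedent. If t is true, the antecedent forces (t = T, u = F, p = F) or (t = T, u = T, p = F), and the consequent holds there. If t is false, the antecedent forces (t = F, u = F, p = F) or (t = F, u = T, p = F), and the consequent holds there. Either way the consequent holds.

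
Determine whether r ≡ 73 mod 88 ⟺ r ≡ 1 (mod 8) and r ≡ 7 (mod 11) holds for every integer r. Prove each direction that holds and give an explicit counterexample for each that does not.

Both implications hold.

(→) Suppose r ≡ 73 (mod 88); write r = 88j + 73. Since 8 ∣ 88, reducing mod 8 gives r ≡ 73 ≡ 1 (mod 8); since 11 ∣ 88, reducing mod 11 gives r ≡ 73 ≡ 7 (mod 11).

(←) Conversely, if r ≡ 1 (mod 8) and r ≡ 7 (mod 11), then by the Chinese remainder theorem r ≡ 73 (mod 88). This is exactly r ≡ 73 (mod 88).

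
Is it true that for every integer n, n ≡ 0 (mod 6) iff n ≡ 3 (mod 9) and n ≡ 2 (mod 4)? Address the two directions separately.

Only the reverse direction holds.

[⇒] This fails: n = 0 gives 0 ≡ 0 (mod 6) but 0 ≡ 0 (mod 9), so the conjunction on the right does not hold.

[⇐] Conversely, if n ≡ 3 (mod 9) and n ≡ 2 (mod 4), then by the Chinese remainder theorem n ≡ 30 (mod 36). Since 30 ≡ 0 (mod 6) and 6 ∣ 36, we get n ≡ 0 (mod 6).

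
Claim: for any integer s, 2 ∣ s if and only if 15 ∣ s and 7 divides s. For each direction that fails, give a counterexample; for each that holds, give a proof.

(⇒) fails and (⇐) fails.

(→) This fails: take s = 2. Certainly 2 ∣ 2, but 15 ∤ 2.

(←) This fails: take s = 105. Both 15 ∣ 105 and 7 ∣ 105, yet 105 is not a multiple of 2 (since 105 = 52·2 + 1), so 2 ∤ 105.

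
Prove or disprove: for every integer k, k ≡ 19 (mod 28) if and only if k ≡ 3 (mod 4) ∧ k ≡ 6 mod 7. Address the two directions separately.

(⇒) fails and (⇐) fails.

(→) This fails: k = 19 gives 19 ≡ 19 (mod 28) but 19 ≡ 5 (mod 7), so the conjunction on the right does not hold.

(←) This fails: k = 27 satisfies both congruences on the right (27 ≡ 3 mod 4 and 27 ≡ 6 mod 7) yet 27 ≡ 27 (mod 28), not 19.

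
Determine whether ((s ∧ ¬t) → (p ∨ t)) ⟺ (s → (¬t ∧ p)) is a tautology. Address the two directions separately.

(⟸) Assume the antecedent. If p is true, (s ∧ ¬t) → (p ∨ t) reduces to true regardless of the other variables. If p is false, the antecedent forces (t = F, p = F, s = F) or (t = T, p = F, s = F), and (s ∧ ¬t) → (p ∨ t) holds there. Either way (s ∧ ¬t) → (p ∨ t) holds.

(⟹) This fails. Under t = T, p = F, s = T, the left side is true but the right side is false.

Not equivalent: only (⇐) holds.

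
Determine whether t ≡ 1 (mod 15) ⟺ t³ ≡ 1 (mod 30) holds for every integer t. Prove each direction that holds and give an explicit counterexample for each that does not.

(⇒) This fails: take t = 16. Then 16 ≡ 1 (mod 15), but 16³ = 4096 ≡ 16 (mod 30), not 1.

(⇐) Conversely, the residues r modulo 30 with r³ ≡ 1 (mod 30) are exactly {1}, and each is ≡ 1 (mod 15).

Not equivalent: only (⇐) holds.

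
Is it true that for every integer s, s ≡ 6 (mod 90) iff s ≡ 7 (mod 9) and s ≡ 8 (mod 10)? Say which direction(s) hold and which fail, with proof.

(⇒) fails and (⇐) fails.

(→) This fails: s = 6 gives 6 ≡ 6 (mod 90) but 6 ≡ 6 (mod 9), so the conjunction on the right does not hold.

(←) This fails: s = 88 satisfies both congruences on the right (88 ≡ 7 mod 9 and 88 ≡ 8 mod 10) yet 88 ≡ 88 (mod 90), not 6.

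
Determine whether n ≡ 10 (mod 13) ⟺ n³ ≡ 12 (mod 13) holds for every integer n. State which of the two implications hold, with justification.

(⇒) Suppose n ≡ 10 (mod 13). Write n = 13j + 10. Then (13j + 10)³ = 2197j³ + 5070j² + 3900j + 1000 = 13(169j³ + 390j² + 300j + 76) + 12, so n³ ≡ 12 (mod 13).

(⇐) This fails: take n = 4. Then 4³ = 64 ≡ 12 (mod 13), yet 4 ≡ 4 (mod 13), not 10.

The forward direction holds; the converse fails.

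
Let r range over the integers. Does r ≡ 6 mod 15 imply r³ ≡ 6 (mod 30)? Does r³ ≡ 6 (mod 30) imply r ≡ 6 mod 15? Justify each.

(⟹) This fails: take r = 21. Then 21 ≡ 6 (mod 15), but 21³ = 9261 ≡ 21 (mod 30), not 6.

(⟸) Conversely, the residues r modulo 30 with r³ ≡ 6 (mod 30) are exactly {6}, and each is ≡ 6 (mod 15).

Not equivalent: only (⇐) holds.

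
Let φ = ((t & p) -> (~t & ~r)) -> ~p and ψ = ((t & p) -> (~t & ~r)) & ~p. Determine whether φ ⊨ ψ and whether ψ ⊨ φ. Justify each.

Forward direction. This fails. Under r = F, t = T, p = T, the left side is true but the right side is false.

Converse. Assume the antecedent. If r is true, the antecedent forces (r = T, t = F, p = F) or (r = T, t = T, p = F), and ((t & p) -> (~t & ~r)) -> ~p holds there. If r is false, the antecedent forces (r = F, t = F, p = F) or (r = F, t = T, p = F), and ((t & p) -> (~t & ~r)) -> ~p holds there. Either way ((t & p) -> (~t & ~r)) -> ~p holds.

(⇒) fails; (⇐) holds.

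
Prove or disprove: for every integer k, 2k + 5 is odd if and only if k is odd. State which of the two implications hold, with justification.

(⇐) Suppose k is odd. Since 2 is even, 2k is even for every k, so 2k + 5 has the same parity as 5, which is odd. Hence 2k + 5 is odd.

(⇒) This fails: take k = 4. Then 2k + 5 = 13, which is odd, yet k = 4 is even, not odd.

The forward direction fails; the converse holds.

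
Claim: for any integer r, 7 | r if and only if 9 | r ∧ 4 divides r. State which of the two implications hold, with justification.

(⇒) fails and (⇐) fails.

(⟹) This fails: take r = 7. Certainly 7 ∣ 7, but 9 ∤ 7.

(⟸) This fails: take r = 36. Both 9 ∣ 36 and 4 ∣ 36, yet 36 is not a multiple of 7 (since 36 = 5·7 + 1), so 7 ∤ 36.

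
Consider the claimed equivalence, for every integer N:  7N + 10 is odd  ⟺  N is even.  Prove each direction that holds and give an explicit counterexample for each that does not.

(⇒) This fails: N = 1 gives 7N + 10 = 17, which is odd, but 1 is odd, not even.

(⇐) This also fails: N = 0 is even, but 7N + 10 = 10 is even, not odd.

Neither direction holds.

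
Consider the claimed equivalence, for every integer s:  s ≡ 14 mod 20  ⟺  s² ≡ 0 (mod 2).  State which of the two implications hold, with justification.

Only the forward direction holds.

(⟹) Suppose s ≡ 14 (mod 20). Then s² ≡ 14² = 196 (mod 20), and since 2 ∣ 20, also s² ≡ 0 (mod 2).

(⟸) This fails: take s = 0. Then 0² = 0 ≡ 0 (mod 2), yet 0 ≡ 0 (mod 20), not 14.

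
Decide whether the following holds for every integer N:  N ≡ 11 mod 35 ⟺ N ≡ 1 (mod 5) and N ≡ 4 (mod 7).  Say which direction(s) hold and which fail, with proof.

[⇐] If N ≡ 1 (mod 5) and N ≡ 4 (mod 7), then by the Chinese remainder theorem N ≡ 11 (mod 35). This is exactly N ≡ 11 (mod 35).

[⇒] Suppose N ≡ 11 (mod 35); write N = 35j + 11. Since 5 ∣ 35, reducing mod 5 gives N ≡ 11 ≡ 1 (mod 5); since 7 ∣ 35, reducing mod 7 gives N ≡ 11 ≡ 4 (mod 7).

Both directions hold; the statement is true.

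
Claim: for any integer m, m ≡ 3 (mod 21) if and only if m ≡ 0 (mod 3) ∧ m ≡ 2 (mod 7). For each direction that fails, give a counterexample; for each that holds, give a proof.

(⇒) fails and (⇐) fails.

Forward direction. This fails: m = 3 gives 3 ≡ 3 (mod 21) but 3 ≡ 3 (mod 7), so the conjunction on the right does not hold.

Converse. This fails: m = 9 satisfies both congruences on the right (9 ≡ 0 mod 3 and 9 ≡ 2 mod 7) yet 9 ≡ 9 (mod 21), not 3.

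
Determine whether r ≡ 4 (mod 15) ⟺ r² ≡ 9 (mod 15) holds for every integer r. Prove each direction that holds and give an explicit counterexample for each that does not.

Forward direction. This fails: take r = 4. Then 4 ≡ 4 (mod 15), but 4² = 16 ≡ 1 (mod 15), not 9.

Converse. This fails: take r = 3. Then 3² = 9 ≡ 9 (mod 15), yet 3 ≡ 3 (mod 15), not 4.

Neither implication holds.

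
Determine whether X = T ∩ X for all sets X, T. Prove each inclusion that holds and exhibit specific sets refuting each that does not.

Only the reverse inclusion holds.

(⊆) This inclusion fails. Take X = {1}, T = ∅; then 1 ∈ X but 1 ∉ T ∩ X.

(⊇) Let x ∈ T ∩ X. Then x ∈ X ∩ T, from which x ∈ X.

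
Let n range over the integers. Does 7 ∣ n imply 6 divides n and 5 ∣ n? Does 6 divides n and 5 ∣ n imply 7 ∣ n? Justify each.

(⇒) This fails: take n = 7. Certainly 7 ∣ 7, but 6 ∤ 7.

(⇐) This fails: take n = 30. Both 6 ∣ 30 and 5 ∣ 30, yet 30 is not a multiple of 7 (since 30 = 4·7 + 2), so 7 ∤ 30.

(⇒) fails and (⇐) fails.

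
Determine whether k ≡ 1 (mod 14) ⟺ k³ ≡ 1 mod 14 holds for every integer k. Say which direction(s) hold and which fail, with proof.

The forward direction holds; the converse fails.

(⇐) This fails: take k = 9. Then 9³ = 729 ≡ 1 (mod 14), yet 9 ≡ 9 (mod 14), not 1.

(⇒) Suppose k ≡ 1 (mod 14). Write k = 14j + 1. Then (14j + 1)³ = 2744j³ + 588j² + 42j + 1 = 14(196j³ + 42j² + 3j) + 1, so k³ ≡ 1 (mod 14).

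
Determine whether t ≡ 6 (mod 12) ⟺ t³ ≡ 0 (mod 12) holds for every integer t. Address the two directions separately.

Only the forward direction holds.

[⇐] This fails: take t = 0. Then 0³ = 0 ≡ 0 (mod 12), yet 0 ≡ 0 (mod 12), not 6.

[⇒] Suppose t ≡ 6 (mod 12). Write t = 12j + 6. Then (12j + 6)³ = 1728j³ + 2592j² + 1296j + 216 = 12(144j³ + 216j² + 108j + 18) + 0, so t³ ≡ 0 (mod 12).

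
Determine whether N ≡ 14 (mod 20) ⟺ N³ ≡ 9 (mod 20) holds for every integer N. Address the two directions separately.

Neither direction holds.

(⟹) This fails: take N = 14. Then 14 ≡ 14 (mod 20), but 14³ = 2744 ≡ 4 (mod 20), not 9.

(⟸) This fails: take N = 9. Then 9³ = 729 ≡ 9 (mod 20), yet 9 ≡ 9 (mod 20), not 14.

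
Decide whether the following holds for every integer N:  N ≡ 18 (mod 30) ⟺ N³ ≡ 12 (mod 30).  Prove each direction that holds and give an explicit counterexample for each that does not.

The biconditional holds.

(→) Suppose N ≡ 18 (mod 30). Write N = 30j + 18. Then (30j + 18)³ = 27000j³ + 48600j² + 29160j + 5832 = 30(900j³ + 1620j² + 972j + 194) + 12, so N³ ≡ 12 (mod 30).

(←) Conversely, suppose N³ ≡ 12 (mod 30). The only residue r in {0, …, 29} with r³ ≡ 12 (mod 30) is r = 18, so N ≡ 18 (mod 30).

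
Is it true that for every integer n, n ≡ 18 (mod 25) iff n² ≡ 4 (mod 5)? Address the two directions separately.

(⟸) This fails: take n = 2. Then 2² = 4 ≡ 4 (mod 5), yet 2 ≡ 2 (mod 25), not 18.

(⟹) Suppose n ≡ 18 (mod 25). Then n² ≡ 18² = 324 (mod 25), and since 5 ∣ 25, also n² ≡ 4 (mod 5).

Only the forward direction holds.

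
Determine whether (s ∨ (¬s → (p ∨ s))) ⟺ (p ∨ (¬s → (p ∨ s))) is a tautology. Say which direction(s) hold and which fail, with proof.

The biconditional holds.

[⇒] Assume the antecedent. If s is true, p ∨ (¬s → (p ∨ s)) reduces to true regardless of the other variables. If s is false, the antecedent forces (s = F, p = T), and p ∨ (¬s → (p ∨ s)) holds there. Either way p ∨ (¬s → (p ∨ s)) holds.

[⇐] Assume the antecedent. If s is true, s ∨ (¬s → (p ∨ s)) reduces to true regardless of the other variables. If s is false, the antecedent forces (s = F, p = T), and s ∨ (¬s → (p ∨ s)) holds there. Either way s ∨ (¬s → (p ∨ s)) holds.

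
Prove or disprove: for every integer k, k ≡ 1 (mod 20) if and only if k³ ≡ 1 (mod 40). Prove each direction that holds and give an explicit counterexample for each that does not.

Only the reverse direction holds.

(→) This fails: take k = 21. Then 21 ≡ 1 (mod 20), but 21³ = 9261 ≡ 21 (mod 40), not 1.

(←) Conversely, the residues r modulo 40 with r³ ≡ 1 (mod 40) are exactly {1}, and each is ≡ 1 (mod 20).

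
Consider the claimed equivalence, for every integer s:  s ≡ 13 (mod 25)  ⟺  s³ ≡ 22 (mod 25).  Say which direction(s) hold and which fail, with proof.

(⇐) Suppose s³ ≡ 22 (mod 25). The only residue r in {0, …, 24} with r³ ≡ 22 (mod 25) is r = 13, so s ≡ 13 (mod 25).

(⇒) Suppose s ≡ 13 (mod 25). Write s = 25j + 13. Then (25j + 13)³ = 15625j³ + 24375j² + 12675j + 2197 = 25(625j³ + 975j² + 507j + 87) + 22, so s³ ≡ 22 (mod 25).

Both implications hold.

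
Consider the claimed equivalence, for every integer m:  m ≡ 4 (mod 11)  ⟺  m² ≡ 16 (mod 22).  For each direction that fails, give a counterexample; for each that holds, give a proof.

(⇒) fails and (⇐) fails.

[⇒] This fails: take m = 15. Then 15 ≡ 4 (mod 11), but 15² = 225 ≡ 5 (mod 22), not 16.

[⇐] This fails: take m = 18. Then 18² = 324 ≡ 16 (mod 22), yet 18 ≡ 7 (mod 11), not 4.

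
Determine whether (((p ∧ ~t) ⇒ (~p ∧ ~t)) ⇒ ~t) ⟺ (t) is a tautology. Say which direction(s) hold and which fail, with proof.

(→) This fails. Under p = F, t = F, the left side is true but the right side is false.

(←) This fails. Under p = F, t = T, the left side is false but the right side is true.

Both directions fail.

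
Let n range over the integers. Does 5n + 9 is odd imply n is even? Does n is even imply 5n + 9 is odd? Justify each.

Equivalent; both directions hold.

[⇐] Suppose n is even; write n = 2j. Then 5n + 9 = 5·(2j) + 9 = 2·5j + 9, which is odd.

[⇒] Suppose 5n + 9 is odd. Since 5 is odd, 5n and n have the same parity, so 5n + 9 ≡ n + 9 (mod 2). As 9 is odd, 5n + 9 is odd exactly when n is even. Thus n is even.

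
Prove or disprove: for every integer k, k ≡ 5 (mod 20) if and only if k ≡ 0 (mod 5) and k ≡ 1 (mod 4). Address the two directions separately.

The biconditional holds.

(→) Suppose k ≡ 5 (mod 20); write k = 20j + 5. Since 5 ∣ 20, reducing mod 5 gives k ≡ 5 ≡ 0 (mod 5); since 4 ∣ 20, reducing mod 4 gives k ≡ 5 ≡ 1 (mod 4).

(←) Conversely, if k ≡ 0 (mod 5) and k ≡ 1 (mod 4), then by the Chinese remainder theorem k ≡ 5 (mod 20). This is exactly k ≡ 5 (mod 20).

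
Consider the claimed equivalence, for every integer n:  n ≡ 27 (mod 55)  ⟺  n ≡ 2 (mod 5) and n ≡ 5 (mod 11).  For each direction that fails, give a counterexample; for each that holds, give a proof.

Both implications hold.

[⇒] Suppose n ≡ 27 (mod 55); write n = 55j + 27. Since 5 ∣ 55, reducing mod 5 gives n ≡ 27 ≡ 2 (mod 5); since 11 ∣ 55, reducing mod 11 gives n ≡ 27 ≡ 5 (mod 11).

[⇐] Conversely, if n ≡ 2 (mod 5) and n ≡ 5 (mod 11), then by the Chinese remainder theorem n ≡ 27 (mod 55). This is exactly n ≡ 27 (mod 55).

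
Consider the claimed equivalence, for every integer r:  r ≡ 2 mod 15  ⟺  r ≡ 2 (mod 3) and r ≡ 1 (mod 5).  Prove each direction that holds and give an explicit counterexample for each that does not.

Neither direction holds.

Forward direction. This fails: r = 2 gives 2 ≡ 2 (mod 15) but 2 ≡ 2 (mod 5), so the conjunction on the right does not hold.

Converse. This fails: r = 11 satisfies both congruences on the right (11 ≡ 2 mod 3 and 11 ≡ 1 mod 5) yet 11 ≡ 11 (mod 15), not 2.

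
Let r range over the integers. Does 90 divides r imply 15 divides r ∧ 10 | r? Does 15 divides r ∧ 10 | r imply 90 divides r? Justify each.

The forward direction holds; the converse fails.

(→) If 90 ∣ r, write r = 90q. Since 90 = 6·15, r = 15·(6q), so 15 ∣ r; and since 90 = 9·10, r = 10·(9q), so 10 ∣ r.

(←) This fails: take r = 30. Both 15 ∣ 30 and 10 ∣ 30, yet 30 is not a multiple of 90 (since 30 = 0·90 + 30), so 90 ∤ 30.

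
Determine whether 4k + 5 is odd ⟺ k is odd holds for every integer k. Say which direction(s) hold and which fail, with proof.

Not equivalent: only (⇐) holds.

[⇒] This fails: take k = 6. Then 4k + 5 = 29, which is odd, yet k = 6 is even, not odd.

[⇐] Suppose k is odd. Since 4 is even, 4k is even for every k, so 4k + 5 has the same parity as 5, which is odd. Hence 4k + 5 is odd.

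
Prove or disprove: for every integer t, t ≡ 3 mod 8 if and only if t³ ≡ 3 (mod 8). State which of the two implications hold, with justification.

Forward direction. Suppose t ≡ 3 mod 8. Write t = 8j + 3. Then (8j + 3)³ = 512j³ + 576j² + 216j + 27 = 8(64j³ + 72j² + 27j + 3) + 3, so t³ ≡ 3 (mod 8).

Converse. For the converse, argue contrapositively. If t ≢ 3 (mod 8), then t is congruent to one of 0, 1, 2, 4, 5, 6, 7 modulo 8, and these give t³ ≡ 0, 1, 0, 0, 5, 0, 7 respectively — never 3.

Both implications hold.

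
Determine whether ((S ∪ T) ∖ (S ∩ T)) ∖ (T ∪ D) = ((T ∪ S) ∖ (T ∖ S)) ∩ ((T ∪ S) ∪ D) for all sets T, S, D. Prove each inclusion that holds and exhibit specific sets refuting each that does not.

Reverse inclusion. This inclusion fails. Take T = {1}, S = {1}, D = ∅; then 1 ∈ ((T ∪ S) ∖ (T ∖ S)) ∩ ((T ∪ S) ∪ D) but 1 ∉ ((S ∪ T) ∖ (S ∩ T)) ∖ (T ∪ D).

Forward inclusion. Let x ∈ ((S ∪ T) ∖ (S ∩ T)) ∖ (T ∪ D). Then x ∈ S and x ∉ T, D, from which x ∈ ((T ∪ S) ∖ (T ∖ S)) ∩ ((T ∪ S) ∪ D).

The sets are not equal: only the forward inclusion holds.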